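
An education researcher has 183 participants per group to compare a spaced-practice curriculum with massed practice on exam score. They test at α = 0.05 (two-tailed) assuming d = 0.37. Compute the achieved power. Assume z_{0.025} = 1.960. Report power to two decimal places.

power ≈ 0.94

For two equal groups, power = Φ(d·√(n/2) − z_{α/2}).
d·√(n/2) = 0.37 × √(183/2) = 0.37 × 9.566 = 3.539.
z_β = 3.539 − 1.960 = 1.579.
Power = Φ(1.579) = 0.943.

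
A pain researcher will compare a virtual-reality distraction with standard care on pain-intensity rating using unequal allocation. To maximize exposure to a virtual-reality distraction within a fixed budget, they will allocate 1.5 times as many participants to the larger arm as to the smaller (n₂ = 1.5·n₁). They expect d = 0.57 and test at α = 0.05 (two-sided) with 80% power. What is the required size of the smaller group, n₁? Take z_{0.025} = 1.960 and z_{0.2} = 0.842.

With allocation ratio k = n₂/n₁ = 1.5, Var(x̄₁−x̄₂) = σ²(1/n₁ + 1/(k·n₁)) = σ²·(k+1)/(k·n₁).
So n₁ = (1 + 1/k)·((z_{α/2} + z_β)/d)² = 1.667 × (2.802/0.57)².
n₁ = 1.667 × 24.16 = 40.3.
Round up: n₁ = 41, giving n₂ = ⌈1.5 × 41⌉ = ⌈61.5⌉ = 62.

n₁ = 41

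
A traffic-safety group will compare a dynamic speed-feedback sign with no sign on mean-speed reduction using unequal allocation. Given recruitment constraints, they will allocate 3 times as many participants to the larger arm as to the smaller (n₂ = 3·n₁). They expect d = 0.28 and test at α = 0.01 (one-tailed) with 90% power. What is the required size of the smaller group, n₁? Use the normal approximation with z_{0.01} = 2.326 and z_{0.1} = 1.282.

With allocation ratio k = n₂/n₁ = 3, Var(x̄₁−x̄₂) = σ²(1/n₁ + 1/(k·n₁)) = σ²·(k+1)/(k·n₁).
So n₁ = (1 + 1/k)·((z_{α} + z_β)/d)² = 1.333 × (3.608/0.28)².
n₁ = 1.333 × 166.04 = 221.4.
Round up: n₁ = 222, giving n₂ = 3 × 222 = 666.

n₁ = 222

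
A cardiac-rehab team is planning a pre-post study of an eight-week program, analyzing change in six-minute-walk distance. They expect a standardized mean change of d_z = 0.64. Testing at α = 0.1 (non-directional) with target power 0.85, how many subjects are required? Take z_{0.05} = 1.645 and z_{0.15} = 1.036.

n = 18 pairs

For a paired (one-sample on differences) test: n = ((z_{α/2} + z_β) / d)².
z_{α/2} + z_β = 1.645 + 1.036 = 2.681.
n = (2.681 / 0.64)² = 4.189² = 17.55.
Round up.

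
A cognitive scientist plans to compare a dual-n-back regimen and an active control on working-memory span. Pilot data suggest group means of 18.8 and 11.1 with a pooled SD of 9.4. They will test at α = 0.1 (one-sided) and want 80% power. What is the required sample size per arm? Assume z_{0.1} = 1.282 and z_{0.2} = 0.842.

Cohen's d = |M₁ − M₂| / SD_pooled = |18.8 − 11.1| / 9.4 = 7.7 / 9.4 = 0.819.
For two independent groups with equal n: n = 2·((z_{α} + z_β) / d)².
z_{α} + z_β = 1.282 + 0.842 = 2.124.
n = 2 × (2.124 / 0.819)² = 2 × 2.593² = 2 × 6.73 = 13.5.
Round up to the next whole participant.

n = 14 per group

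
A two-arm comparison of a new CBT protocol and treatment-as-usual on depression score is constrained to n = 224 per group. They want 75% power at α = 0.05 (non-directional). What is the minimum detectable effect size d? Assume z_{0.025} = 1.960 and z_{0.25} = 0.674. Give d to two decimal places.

d_min ≈ 0.25

For two independent groups of n = 224 each: d_min = (z_{α/2} + z_β)·√(2/n).
z-sum = 1.960 + 0.674 = 2.634.
d_min = 2.634 × √(2/224) = 2.634 × 0.0945 = 0.249.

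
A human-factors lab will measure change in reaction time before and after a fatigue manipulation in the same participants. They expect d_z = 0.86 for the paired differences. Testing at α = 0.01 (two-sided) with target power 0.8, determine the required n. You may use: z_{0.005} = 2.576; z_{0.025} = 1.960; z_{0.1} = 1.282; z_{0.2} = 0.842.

n = 16 pairs

For a paired (one-sample on differences) test: n = ((z_{α/2} + z_β) / d)².
z_{α/2} + z_β = 2.576 + 0.842 = 3.418.
n = (3.418 / 0.86)² = 3.974² = 15.80.
Round up.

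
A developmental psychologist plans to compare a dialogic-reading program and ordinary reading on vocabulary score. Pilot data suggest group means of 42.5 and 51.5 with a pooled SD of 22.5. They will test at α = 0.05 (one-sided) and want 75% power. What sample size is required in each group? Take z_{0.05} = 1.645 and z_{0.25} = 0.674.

Cohen's d = |M₁ − M₂| / SD_pooled = |42.5 − 51.5| / 22.5 = 9.0 / 22.5 = 0.400.
For two independent groups with equal n: n = 2·((z_{α} + z_β) / d)².
z_{α} + z_β = 1.645 + 0.674 = 2.319.
n = 2 × (2.319 / 0.400)² = 2 × 5.797² = 2 × 33.61 = 67.2.
Round up to the next whole participant.

n = 68 per group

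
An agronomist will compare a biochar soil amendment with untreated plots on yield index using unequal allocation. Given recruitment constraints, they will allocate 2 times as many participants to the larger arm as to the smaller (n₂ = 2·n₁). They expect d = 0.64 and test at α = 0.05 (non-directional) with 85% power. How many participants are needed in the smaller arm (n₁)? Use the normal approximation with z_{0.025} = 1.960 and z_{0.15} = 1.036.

n₁ = 33

With allocation ratio k = n₂/n₁ = 2, Var(x̄₁−x̄₂) = σ²(1/n₁ + 1/(k·n₁)) = σ²·(k+1)/(k·n₁).
So n₁ = (1 + 1/k)·((z_{α/2} + z_β)/d)² = 1.500 × (2.996/0.64)².
n₁ = 1.500 × 21.91 = 32.9.
Round up: n₁ = 33, giving n₂ = 2 × 33 = 66.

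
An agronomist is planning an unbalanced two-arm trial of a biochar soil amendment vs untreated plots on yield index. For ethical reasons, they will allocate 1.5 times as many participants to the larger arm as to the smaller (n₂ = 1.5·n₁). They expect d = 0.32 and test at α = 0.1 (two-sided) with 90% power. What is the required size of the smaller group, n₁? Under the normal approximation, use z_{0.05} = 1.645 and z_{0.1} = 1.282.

n₁ = 140

With allocation ratio k = n₂/n₁ = 1.5, Var(x̄₁−x̄₂) = σ²(1/n₁ + 1/(k·n₁)) = σ²·(k+1)/(k·n₁).
So n₁ = (1 + 1/k)·((z_{α/2} + z_β)/d)² = 1.667 × (2.927/0.32)².
n₁ = 1.667 × 83.67 = 139.4.
Round up: n₁ = 140, giving n₂ = 1.5 × 140 = 210.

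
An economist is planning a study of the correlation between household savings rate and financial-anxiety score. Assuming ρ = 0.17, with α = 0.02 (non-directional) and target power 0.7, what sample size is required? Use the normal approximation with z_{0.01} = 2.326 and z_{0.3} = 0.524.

Fisher's z: C = ½·ln((1+r)/(1−r)) = ½·ln(1.4096) = 0.1717.
n = ((z_{α/2} + z_β)/C)² + 3.
(2.326 + 0.524) / 0.1717 = 2.850 / 0.1717 = 16.599.
n = 16.599² + 3 = 275.52 + 3 = 278.5.
Round up.

n = 279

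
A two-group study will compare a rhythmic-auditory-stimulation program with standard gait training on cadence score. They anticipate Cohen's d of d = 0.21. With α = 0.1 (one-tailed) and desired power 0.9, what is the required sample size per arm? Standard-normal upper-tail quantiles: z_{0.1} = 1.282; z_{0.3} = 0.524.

For two independent groups with equal n: n = 2·((z_{α} + z_β) / d)².
z_{α} + z_β = 1.282 + 1.282 = 2.564.
n = 2 × (2.564 / 0.21)² = 2 × 12.210² = 2 × 149.07 = 298.1.
Round up to the next whole participant.

n = 299 per group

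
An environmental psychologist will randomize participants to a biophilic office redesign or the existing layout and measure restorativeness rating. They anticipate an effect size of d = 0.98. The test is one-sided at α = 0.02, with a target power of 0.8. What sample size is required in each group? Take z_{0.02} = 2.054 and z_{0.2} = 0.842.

n = 18 per group

For two independent groups with equal n: n = 2·((z_{α} + z_β) / d)².
z_{α} + z_β = 2.054 + 0.842 = 2.896.
n = 2 × (2.896 / 0.98)² = 2 × 2.955² = 2 × 8.73 = 17.5.
Round up to the next whole participant.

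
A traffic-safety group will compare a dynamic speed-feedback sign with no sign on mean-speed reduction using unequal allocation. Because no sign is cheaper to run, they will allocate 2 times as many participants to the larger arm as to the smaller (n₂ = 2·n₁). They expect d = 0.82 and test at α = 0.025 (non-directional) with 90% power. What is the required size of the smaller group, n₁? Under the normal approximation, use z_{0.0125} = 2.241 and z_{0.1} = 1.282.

With allocation ratio k = n₂/n₁ = 2, Var(x̄₁−x̄₂) = σ²(1/n₁ + 1/(k·n₁)) = σ²·(k+1)/(k·n₁).
So n₁ = (1 + 1/k)·((z_{α/2} + z_β)/d)² = 1.500 × (3.523/0.82)².
n₁ = 1.500 × 18.46 = 27.7.
Round up: n₁ = 28, giving n₂ = 2 × 28 = 56.

n₁ = 28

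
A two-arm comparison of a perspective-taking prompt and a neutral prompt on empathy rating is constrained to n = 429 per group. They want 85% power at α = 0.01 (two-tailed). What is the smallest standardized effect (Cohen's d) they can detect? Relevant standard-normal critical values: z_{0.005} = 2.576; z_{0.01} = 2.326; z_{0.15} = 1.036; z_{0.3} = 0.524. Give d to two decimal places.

For two independent groups of n = 429 each: d_min = (z_{α/2} + z_β)·√(2/n).
z-sum = 2.576 + 1.036 = 3.612.
d_min = 3.612 × √(2/429) = 3.612 × 0.0683 = 0.247.

d_min ≈ 0.25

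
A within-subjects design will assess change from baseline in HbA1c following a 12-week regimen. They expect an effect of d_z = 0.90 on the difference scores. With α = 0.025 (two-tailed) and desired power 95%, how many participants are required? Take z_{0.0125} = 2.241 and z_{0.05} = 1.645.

n = 19 pairs

For a paired (one-sample on differences) test: n = ((z_{α/2} + z_β) / d)².
z_{α/2} + z_β = 2.241 + 1.645 = 3.886.
n = (3.886 / 0.90)² = 4.318² = 18.64.
Round up.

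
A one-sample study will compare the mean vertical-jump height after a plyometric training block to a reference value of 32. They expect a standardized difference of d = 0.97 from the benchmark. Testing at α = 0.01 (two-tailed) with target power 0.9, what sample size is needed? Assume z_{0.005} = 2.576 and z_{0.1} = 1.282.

For a one-sample test: n = ((z_{α/2} + z_β) / d)².
z_{α/2} + z_β = 2.576 + 1.282 = 3.858.
n = (3.858 / 0.97)² = 3.977² = 15.82.
Round up.

n = 16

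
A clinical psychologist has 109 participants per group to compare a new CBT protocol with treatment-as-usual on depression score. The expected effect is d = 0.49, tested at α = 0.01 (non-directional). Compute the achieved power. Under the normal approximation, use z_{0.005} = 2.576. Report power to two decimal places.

For two equal groups, power = Φ(d·√(n/2) − z_{α/2}).
d·√(n/2) = 0.49 × √(109/2) = 0.49 × 7.382 = 3.617.
z_β = 3.617 − 2.576 = 1.041.
Power = Φ(1.041) = 0.851.

power ≈ 0.85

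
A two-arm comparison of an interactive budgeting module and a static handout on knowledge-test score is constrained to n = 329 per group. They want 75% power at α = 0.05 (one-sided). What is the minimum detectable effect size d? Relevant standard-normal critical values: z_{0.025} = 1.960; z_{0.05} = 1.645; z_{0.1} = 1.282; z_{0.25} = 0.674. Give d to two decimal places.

d_min ≈ 0.18

For two independent groups of n = 329 each: d_min = (z_{α} + z_β)·√(2/n).
z-sum = 1.645 + 0.674 = 2.319.
d_min = 2.319 × √(2/329) = 2.319 × 0.0780 = 0.181.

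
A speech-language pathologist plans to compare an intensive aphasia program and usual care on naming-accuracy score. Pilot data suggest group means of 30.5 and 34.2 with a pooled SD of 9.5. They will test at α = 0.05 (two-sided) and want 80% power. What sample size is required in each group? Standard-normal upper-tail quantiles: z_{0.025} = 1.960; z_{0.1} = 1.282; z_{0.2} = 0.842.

Cohen's d = |M₁ − M₂| / SD_pooled = |30.5 − 34.2| / 9.5 = 3.7 / 9.5 = 0.389.
For two independent groups with equal n: n = 2·((z_{α/2} + z_β) / d)².
z_{α/2} + z_β = 1.960 + 0.842 = 2.802.
n = 2 × (2.802 / 0.389)² = 2 × 7.203² = 2 × 51.88 = 103.8.
Round up to the next whole participant.

n = 104 per group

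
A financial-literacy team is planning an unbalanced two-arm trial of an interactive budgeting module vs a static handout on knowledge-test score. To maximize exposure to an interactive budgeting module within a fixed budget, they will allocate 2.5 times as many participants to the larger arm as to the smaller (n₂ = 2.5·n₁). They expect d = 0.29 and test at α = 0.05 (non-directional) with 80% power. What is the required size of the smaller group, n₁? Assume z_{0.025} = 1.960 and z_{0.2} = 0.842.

n₁ = 131

With allocation ratio k = n₂/n₁ = 2.5, Var(x̄₁−x̄₂) = σ²(1/n₁ + 1/(k·n₁)) = σ²·(k+1)/(k·n₁).
So n₁ = (1 + 1/k)·((z_{α/2} + z_β)/d)² = 1.400 × (2.802/0.29)².
n₁ = 1.400 × 93.36 = 130.7.
Round up: n₁ = 131, giving n₂ = ⌈2.5 × 131⌉ = ⌈327.5⌉ = 328.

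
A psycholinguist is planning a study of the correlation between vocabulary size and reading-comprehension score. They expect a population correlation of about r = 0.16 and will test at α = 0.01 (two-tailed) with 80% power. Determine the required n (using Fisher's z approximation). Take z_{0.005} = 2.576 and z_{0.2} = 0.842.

Fisher's z: C = ½·ln((1+r)/(1−r)) = ½·ln(1.3810) = 0.1614.
n = ((z_{α/2} + z_β)/C)² + 3.
(2.576 + 0.842) / 0.1614 = 3.418 / 0.1614 = 21.177.
n = 21.177² + 3 = 448.47 + 3 = 451.5.
Round up.

n = 452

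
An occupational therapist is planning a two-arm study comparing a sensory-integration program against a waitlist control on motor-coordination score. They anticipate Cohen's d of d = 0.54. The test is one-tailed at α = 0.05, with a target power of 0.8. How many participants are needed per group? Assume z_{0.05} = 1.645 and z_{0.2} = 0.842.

For two independent groups with equal n: n = 2·((z_{α} + z_β) / d)².
z_{α} + z_β = 1.645 + 0.842 = 2.487.
n = 2 × (2.487 / 0.54)² = 2 × 4.606² = 2 × 21.21 = 42.4.
Round up to the next whole participant.

n = 43 per group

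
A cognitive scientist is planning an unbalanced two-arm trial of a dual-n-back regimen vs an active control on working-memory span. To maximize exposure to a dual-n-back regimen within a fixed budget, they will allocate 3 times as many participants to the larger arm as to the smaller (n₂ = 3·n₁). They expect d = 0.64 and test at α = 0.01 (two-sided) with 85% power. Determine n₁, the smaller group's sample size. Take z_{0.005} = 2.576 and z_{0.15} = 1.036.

With allocation ratio k = n₂/n₁ = 3, Var(x̄₁−x̄₂) = σ²(1/n₁ + 1/(k·n₁)) = σ²·(k+1)/(k·n₁).
So n₁ = (1 + 1/k)·((z_{α/2} + z_β)/d)² = 1.333 × (3.612/0.64)².
n₁ = 1.333 × 31.85 = 42.5.
Round up: n₁ = 43, giving n₂ = 3 × 43 = 129.

n₁ = 43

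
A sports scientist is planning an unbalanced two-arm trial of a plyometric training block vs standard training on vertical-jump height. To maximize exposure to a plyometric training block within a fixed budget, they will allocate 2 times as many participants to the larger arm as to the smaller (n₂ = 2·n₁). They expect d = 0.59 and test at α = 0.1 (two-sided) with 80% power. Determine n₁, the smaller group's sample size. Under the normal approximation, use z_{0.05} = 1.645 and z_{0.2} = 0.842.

With allocation ratio k = n₂/n₁ = 2, Var(x̄₁−x̄₂) = σ²(1/n₁ + 1/(k·n₁)) = σ²·(k+1)/(k·n₁).
So n₁ = (1 + 1/k)·((z_{α/2} + z_β)/d)² = 1.500 × (2.487/0.59)².
n₁ = 1.500 × 17.77 = 26.7.
Round up: n₁ = 27, giving n₂ = 2 × 27 = 54.

n₁ = 27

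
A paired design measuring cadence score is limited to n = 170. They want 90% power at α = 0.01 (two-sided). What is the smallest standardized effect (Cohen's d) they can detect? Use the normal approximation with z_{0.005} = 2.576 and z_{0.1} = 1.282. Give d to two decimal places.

For a single sample (or paired design) of n = 170: d_min = (z_{α/2} + z_β)/√n.
z-sum = 2.576 + 1.282 = 3.858.
d_min = 3.858 / √170 = 3.858 / 13.038 = 0.296.

d_min ≈ 0.30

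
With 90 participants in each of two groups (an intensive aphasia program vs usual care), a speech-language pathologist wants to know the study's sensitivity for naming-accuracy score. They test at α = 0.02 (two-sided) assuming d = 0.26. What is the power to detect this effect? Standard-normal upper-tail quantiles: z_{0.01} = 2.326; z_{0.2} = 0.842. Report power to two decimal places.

For two equal groups, power = Φ(d·√(n/2) − z_{α/2}).
d·√(n/2) = 0.26 × √(90/2) = 0.26 × 6.708 = 1.744.
z_β = 1.744 − 2.326 = -0.582.
Power = Φ(-0.582) = 0.280.

power ≈ 0.28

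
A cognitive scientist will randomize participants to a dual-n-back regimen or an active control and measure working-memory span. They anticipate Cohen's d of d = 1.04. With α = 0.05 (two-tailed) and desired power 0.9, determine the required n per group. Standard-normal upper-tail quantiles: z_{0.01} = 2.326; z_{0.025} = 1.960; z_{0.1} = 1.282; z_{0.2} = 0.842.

For two independent groups with equal n: n = 2·((z_{α/2} + z_β) / d)².
z_{α/2} + z_β = 1.960 + 1.282 = 3.242.
n = 2 × (3.242 / 1.04)² = 2 × 3.117² = 2 × 9.72 = 19.4.
Round up to the next whole participant.

n = 20 per group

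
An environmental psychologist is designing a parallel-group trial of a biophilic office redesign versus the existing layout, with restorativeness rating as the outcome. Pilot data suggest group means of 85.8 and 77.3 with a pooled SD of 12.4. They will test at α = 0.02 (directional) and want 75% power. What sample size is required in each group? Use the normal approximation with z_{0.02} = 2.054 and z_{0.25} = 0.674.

n = 32 per group

Cohen's d = |M₁ − M₂| / SD_pooled = |85.8 − 77.3| / 12.4 = 8.5 / 12.4 = 0.685.
For two independent groups with equal n: n = 2·((z_{α} + z_β) / d)².
z_{α} + z_β = 2.054 + 0.674 = 2.728.
n = 2 × (2.728 / 0.685)² = 2 × 3.982² = 2 × 15.86 = 31.7.
Round up to the next whole participant.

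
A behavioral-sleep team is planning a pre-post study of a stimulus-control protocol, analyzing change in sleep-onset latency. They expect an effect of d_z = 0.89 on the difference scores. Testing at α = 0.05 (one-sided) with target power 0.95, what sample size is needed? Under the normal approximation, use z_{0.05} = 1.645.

n = 14 pairs

For a paired (one-sample on differences) test: n = ((z_{α} + z_β) / d)².
z_{α} + z_β = 1.645 + 1.645 = 3.290.
n = (3.290 / 0.89)² = 3.697² = 13.67.
Round up.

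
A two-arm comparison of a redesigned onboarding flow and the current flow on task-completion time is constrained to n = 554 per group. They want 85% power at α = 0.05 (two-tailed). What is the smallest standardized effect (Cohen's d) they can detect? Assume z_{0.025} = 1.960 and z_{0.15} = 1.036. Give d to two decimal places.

d_min ≈ 0.18

For two independent groups of n = 554 each: d_min = (z_{α/2} + z_β)·√(2/n).
z-sum = 1.960 + 1.036 = 2.996.
d_min = 2.996 × √(2/554) = 2.996 × 0.0601 = 0.180.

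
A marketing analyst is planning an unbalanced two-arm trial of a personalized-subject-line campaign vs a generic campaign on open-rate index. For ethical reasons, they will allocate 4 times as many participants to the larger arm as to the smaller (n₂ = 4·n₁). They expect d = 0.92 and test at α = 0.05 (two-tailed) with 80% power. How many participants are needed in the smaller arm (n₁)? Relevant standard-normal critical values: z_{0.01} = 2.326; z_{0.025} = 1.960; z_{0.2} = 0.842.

n₁ = 12

With allocation ratio k = n₂/n₁ = 4, Var(x̄₁−x̄₂) = σ²(1/n₁ + 1/(k·n₁)) = σ²·(k+1)/(k·n₁).
So n₁ = (1 + 1/k)·((z_{α/2} + z_β)/d)² = 1.250 × (2.802/0.92)².
n₁ = 1.250 × 9.28 = 11.6.
Round up: n₁ = 12, giving n₂ = 4 × 12 = 48.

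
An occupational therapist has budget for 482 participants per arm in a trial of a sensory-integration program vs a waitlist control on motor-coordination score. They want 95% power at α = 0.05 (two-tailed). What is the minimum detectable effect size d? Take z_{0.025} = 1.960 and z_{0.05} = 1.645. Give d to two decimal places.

d_min ≈ 0.23

For two independent groups of n = 482 each: d_min = (z_{α/2} + z_β)·√(2/n).
z-sum = 1.960 + 1.645 = 3.605.
d_min = 3.605 × √(2/482) = 3.605 × 0.0644 = 0.232.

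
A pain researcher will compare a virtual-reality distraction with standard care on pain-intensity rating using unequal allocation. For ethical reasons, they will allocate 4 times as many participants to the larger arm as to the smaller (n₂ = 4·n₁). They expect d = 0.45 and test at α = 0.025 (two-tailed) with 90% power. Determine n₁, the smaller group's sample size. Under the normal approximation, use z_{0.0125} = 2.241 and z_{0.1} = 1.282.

With allocation ratio k = n₂/n₁ = 4, Var(x̄₁−x̄₂) = σ²(1/n₁ + 1/(k·n₁)) = σ²·(k+1)/(k·n₁).
So n₁ = (1 + 1/k)·((z_{α/2} + z_β)/d)² = 1.250 × (3.523/0.45)².
n₁ = 1.250 × 61.29 = 76.6.
Round up: n₁ = 77, giving n₂ = 4 × 77 = 308.

n₁ = 77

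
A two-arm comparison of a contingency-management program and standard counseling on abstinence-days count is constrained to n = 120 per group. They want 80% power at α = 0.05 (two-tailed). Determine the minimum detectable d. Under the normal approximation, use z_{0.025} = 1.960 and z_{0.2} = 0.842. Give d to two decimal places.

d_min ≈ 0.36

For two independent groups of n = 120 each: d_min = (z_{α/2} + z_β)·√(2/n).
z-sum = 1.960 + 0.842 = 2.802.
d_min = 2.802 × √(2/120) = 2.802 × 0.1291 = 0.362.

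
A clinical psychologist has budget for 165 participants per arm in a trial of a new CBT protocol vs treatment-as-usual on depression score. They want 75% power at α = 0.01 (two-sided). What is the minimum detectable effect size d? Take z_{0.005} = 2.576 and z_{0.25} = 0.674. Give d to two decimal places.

For two independent groups of n = 165 each: d_min = (z_{α/2} + z_β)·√(2/n).
z-sum = 2.576 + 0.674 = 3.250.
d_min = 3.250 × √(2/165) = 3.250 × 0.1101 = 0.358.

d_min ≈ 0.36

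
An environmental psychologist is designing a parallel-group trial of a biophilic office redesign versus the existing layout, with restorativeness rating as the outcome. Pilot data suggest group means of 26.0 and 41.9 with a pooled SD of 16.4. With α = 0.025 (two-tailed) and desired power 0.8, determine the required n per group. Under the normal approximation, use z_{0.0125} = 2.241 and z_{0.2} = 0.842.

n = 21 per group

Cohen's d = |M₁ − M₂| / SD_pooled = |26.0 − 41.9| / 16.4 = 15.9 / 16.4 = 0.970.
For two independent groups with equal n: n = 2·((z_{α/2} + z_β) / d)².
z_{α/2} + z_β = 2.241 + 0.842 = 3.083.
n = 2 × (3.083 / 0.970)² = 2 × 3.178² = 2 × 10.10 = 20.2.
Round up to the next whole participant.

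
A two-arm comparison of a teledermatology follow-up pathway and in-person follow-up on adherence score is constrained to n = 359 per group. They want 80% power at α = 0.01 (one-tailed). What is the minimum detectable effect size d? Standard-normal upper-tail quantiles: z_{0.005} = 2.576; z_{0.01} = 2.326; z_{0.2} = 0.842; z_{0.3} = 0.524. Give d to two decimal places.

For two independent groups of n = 359 each: d_min = (z_{α} + z_β)·√(2/n).
z-sum = 2.326 + 0.842 = 3.168.
d_min = 3.168 × √(2/359) = 3.168 × 0.0746 = 0.236.

d_min ≈ 0.24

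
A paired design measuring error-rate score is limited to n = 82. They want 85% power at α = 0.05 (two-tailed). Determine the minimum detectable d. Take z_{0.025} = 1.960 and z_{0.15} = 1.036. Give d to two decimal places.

d_min ≈ 0.33

For a single sample (or paired design) of n = 82: d_min = (z_{α/2} + z_β)/√n.
z-sum = 1.960 + 1.036 = 2.996.
d_min = 2.996 / √82 = 2.996 / 9.055 = 0.331.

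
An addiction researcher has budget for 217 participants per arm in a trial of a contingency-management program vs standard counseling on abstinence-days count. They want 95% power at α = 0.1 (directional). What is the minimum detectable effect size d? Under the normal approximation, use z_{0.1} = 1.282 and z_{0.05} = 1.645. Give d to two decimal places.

For two independent groups of n = 217 each: d_min = (z_{α} + z_β)·√(2/n).
z-sum = 1.282 + 1.645 = 2.927.
d_min = 2.927 × √(2/217) = 2.927 × 0.0960 = 0.281.

d_min ≈ 0.28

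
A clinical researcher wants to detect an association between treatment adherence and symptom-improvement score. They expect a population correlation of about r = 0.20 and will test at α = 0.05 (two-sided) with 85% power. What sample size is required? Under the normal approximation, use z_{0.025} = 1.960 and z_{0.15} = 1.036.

Fisher's z: C = ½·ln((1+r)/(1−r)) = ½·ln(1.5000) = 0.2027.
n = ((z_{α/2} + z_β)/C)² + 3.
(1.960 + 1.036) / 0.2027 = 2.996 / 0.2027 = 14.780.
n = 14.780² + 3 = 218.46 + 3 = 221.5.
Round up.

n = 222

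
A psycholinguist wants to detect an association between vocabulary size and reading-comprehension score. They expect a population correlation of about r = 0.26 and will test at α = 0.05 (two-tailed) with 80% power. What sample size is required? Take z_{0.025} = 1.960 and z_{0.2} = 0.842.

n = 114

Fisher's z: C = ½·ln((1+r)/(1−r)) = ½·ln(1.7027) = 0.2661.
n = ((z_{α/2} + z_β)/C)² + 3.
(1.960 + 0.842) / 0.2661 = 2.802 / 0.2661 = 10.530.
n = 10.530² + 3 = 110.88 + 3 = 113.9.
Round up.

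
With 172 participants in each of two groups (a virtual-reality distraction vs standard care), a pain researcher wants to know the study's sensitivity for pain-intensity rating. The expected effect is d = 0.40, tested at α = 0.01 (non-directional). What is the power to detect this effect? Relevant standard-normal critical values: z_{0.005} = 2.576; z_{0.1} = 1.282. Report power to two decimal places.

For two equal groups, power = Φ(d·√(n/2) − z_{α/2}).
d·√(n/2) = 0.40 × √(172/2) = 0.40 × 9.274 = 3.709.
z_β = 3.709 − 2.576 = 1.133.
Power = Φ(1.133) = 0.871.

power ≈ 0.87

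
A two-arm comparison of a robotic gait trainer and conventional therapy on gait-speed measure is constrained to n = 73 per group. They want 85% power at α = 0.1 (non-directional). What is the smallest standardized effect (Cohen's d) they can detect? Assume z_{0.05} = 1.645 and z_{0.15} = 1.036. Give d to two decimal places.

d_min ≈ 0.44

For two independent groups of n = 73 each: d_min = (z_{α/2} + z_β)·√(2/n).
z-sum = 1.645 + 1.036 = 2.681.
d_min = 2.681 × √(2/73) = 2.681 × 0.1655 = 0.444.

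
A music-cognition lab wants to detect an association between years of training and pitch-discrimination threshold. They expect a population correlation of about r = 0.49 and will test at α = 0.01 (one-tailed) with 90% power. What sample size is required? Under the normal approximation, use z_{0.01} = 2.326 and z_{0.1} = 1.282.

n = 49

Fisher's z: C = ½·ln((1+r)/(1−r)) = ½·ln(2.9216) = 0.5361.
n = ((z_{α} + z_β)/C)² + 3.
(2.326 + 1.282) / 0.5361 = 3.608 / 0.5361 = 6.730.
n = 6.730² + 3 = 45.29 + 3 = 48.3.
Round up.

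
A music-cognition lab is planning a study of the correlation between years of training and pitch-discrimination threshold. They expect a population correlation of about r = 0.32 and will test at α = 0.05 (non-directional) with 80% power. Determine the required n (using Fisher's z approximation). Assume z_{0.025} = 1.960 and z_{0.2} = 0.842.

n = 75

Fisher's z: C = ½·ln((1+r)/(1−r)) = ½·ln(1.9412) = 0.3316.
n = ((z_{α/2} + z_β)/C)² + 3.
(1.960 + 0.842) / 0.3316 = 2.802 / 0.3316 = 8.450.
n = 8.450² + 3 = 71.40 + 3 = 74.4.
Round up.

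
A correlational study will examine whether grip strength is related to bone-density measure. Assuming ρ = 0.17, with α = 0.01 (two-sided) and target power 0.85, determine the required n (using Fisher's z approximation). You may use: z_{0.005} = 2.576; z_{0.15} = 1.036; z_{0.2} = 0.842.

Fisher's z: C = ½·ln((1+r)/(1−r)) = ½·ln(1.4096) = 0.1717.
n = ((z_{α/2} + z_β)/C)² + 3.
(2.576 + 1.036) / 0.1717 = 3.612 / 0.1717 = 21.037.
n = 21.037² + 3 = 442.54 + 3 = 445.5.
Round up.

n = 446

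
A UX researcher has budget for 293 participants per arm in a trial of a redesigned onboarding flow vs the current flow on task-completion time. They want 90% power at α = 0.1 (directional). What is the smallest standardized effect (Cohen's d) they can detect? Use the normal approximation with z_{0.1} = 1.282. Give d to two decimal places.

For two independent groups of n = 293 each: d_min = (z_{α} + z_β)·√(2/n).
z-sum = 1.282 + 1.282 = 2.564.
d_min = 2.564 × √(2/293) = 2.564 × 0.0826 = 0.212.

d_min ≈ 0.21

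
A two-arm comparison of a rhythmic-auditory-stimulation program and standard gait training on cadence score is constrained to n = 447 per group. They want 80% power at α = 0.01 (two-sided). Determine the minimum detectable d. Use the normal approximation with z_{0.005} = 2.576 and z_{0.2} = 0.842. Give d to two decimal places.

d_min ≈ 0.23

For two independent groups of n = 447 each: d_min = (z_{α/2} + z_β)·√(2/n).
z-sum = 2.576 + 0.842 = 3.418.
d_min = 3.418 × √(2/447) = 3.418 × 0.0669 = 0.229.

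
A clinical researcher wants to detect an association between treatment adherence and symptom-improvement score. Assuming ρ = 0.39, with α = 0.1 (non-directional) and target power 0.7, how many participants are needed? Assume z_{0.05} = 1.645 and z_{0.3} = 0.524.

Fisher's z: C = ½·ln((1+r)/(1−r)) = ½·ln(2.2787) = 0.4118.
n = ((z_{α/2} + z_β)/C)² + 3.
(1.645 + 0.524) / 0.4118 = 2.169 / 0.4118 = 5.267.
n = 5.267² + 3 = 27.74 + 3 = 30.7.
Round up.

n = 31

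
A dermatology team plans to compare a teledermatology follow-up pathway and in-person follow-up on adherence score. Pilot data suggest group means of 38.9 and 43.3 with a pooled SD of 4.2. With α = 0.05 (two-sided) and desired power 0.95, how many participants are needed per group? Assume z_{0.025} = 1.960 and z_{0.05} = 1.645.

n = 24 per group

Cohen's d = |M₁ − M₂| / SD_pooled = |38.9 − 43.3| / 4.2 = 4.4 / 4.2 = 1.048.
For two independent groups with equal n: n = 2·((z_{α/2} + z_β) / d)².
z_{α/2} + z_β = 1.960 + 1.645 = 3.605.
n = 2 × (3.605 / 1.048)² = 2 × 3.440² = 2 × 11.83 = 23.7.
Round up to the next whole participant.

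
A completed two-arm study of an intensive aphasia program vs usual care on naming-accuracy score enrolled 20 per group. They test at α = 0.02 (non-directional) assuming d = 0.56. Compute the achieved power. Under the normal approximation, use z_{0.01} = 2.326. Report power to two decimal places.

power ≈ 0.29

For two equal groups, power = Φ(d·√(n/2) − z_{α/2}).
d·√(n/2) = 0.56 × √(20/2) = 0.56 × 3.162 = 1.771.
z_β = 1.771 − 2.326 = -0.555.
Power = Φ(-0.555) = 0.289.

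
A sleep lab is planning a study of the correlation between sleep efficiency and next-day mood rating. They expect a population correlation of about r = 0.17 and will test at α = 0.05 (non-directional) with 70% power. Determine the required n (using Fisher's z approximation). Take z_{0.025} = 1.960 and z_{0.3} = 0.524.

n = 213

Fisher's z: C = ½·ln((1+r)/(1−r)) = ½·ln(1.4096) = 0.1717.
n = ((z_{α/2} + z_β)/C)² + 3.
(1.960 + 0.524) / 0.1717 = 2.484 / 0.1717 = 14.467.
n = 14.467² + 3 = 209.30 + 3 = 212.3.
Round up.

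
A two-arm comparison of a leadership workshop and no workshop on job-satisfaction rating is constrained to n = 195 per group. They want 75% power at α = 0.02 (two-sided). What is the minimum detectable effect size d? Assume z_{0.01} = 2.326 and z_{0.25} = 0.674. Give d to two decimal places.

d_min ≈ 0.30

For two independent groups of n = 195 each: d_min = (z_{α/2} + z_β)·√(2/n).
z-sum = 2.326 + 0.674 = 3.000.
d_min = 3.000 × √(2/195) = 3.000 × 0.1013 = 0.304.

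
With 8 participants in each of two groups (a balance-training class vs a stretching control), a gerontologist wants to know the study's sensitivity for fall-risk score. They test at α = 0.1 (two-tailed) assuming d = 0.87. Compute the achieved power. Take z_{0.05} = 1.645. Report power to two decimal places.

For two equal groups, power = Φ(d·√(n/2) − z_{α/2}).
d·√(n/2) = 0.87 × √(8/2) = 0.87 × 2.000 = 1.740.
z_β = 1.740 − 1.645 = 0.095.
Power = Φ(0.095) = 0.538.

power ≈ 0.54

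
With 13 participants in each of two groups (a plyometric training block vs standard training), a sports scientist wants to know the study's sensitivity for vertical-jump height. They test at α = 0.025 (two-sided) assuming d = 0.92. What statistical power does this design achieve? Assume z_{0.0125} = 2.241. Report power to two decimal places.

For two equal groups, power = Φ(d·√(n/2) − z_{α/2}).
d·√(n/2) = 0.92 × √(13/2) = 0.92 × 2.550 = 2.346.
z_β = 2.346 − 2.241 = 0.105.
Power = Φ(0.105) = 0.542.

power ≈ 0.54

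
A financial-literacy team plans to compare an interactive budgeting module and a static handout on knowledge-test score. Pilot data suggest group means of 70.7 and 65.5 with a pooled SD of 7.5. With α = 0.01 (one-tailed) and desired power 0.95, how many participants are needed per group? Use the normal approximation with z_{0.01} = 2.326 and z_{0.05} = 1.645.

n = 66 per group

Cohen's d = |M₁ − M₂| / SD_pooled = |70.7 − 65.5| / 7.5 = 5.2 / 7.5 = 0.693.
For two independent groups with equal n: n = 2·((z_{α} + z_β) / d)².
z_{α} + z_β = 2.326 + 1.645 = 3.971.
n = 2 × (3.971 / 0.693)² = 2 × 5.730² = 2 × 32.83 = 65.7.
Round up to the next whole participant.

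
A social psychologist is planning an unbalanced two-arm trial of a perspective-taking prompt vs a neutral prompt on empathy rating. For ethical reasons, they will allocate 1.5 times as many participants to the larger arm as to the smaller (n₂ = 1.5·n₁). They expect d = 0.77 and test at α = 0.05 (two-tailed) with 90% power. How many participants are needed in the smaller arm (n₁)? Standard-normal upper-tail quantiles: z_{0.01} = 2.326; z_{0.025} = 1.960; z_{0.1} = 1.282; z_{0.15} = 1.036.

With allocation ratio k = n₂/n₁ = 1.5, Var(x̄₁−x̄₂) = σ²(1/n₁ + 1/(k·n₁)) = σ²·(k+1)/(k·n₁).
So n₁ = (1 + 1/k)·((z_{α/2} + z_β)/d)² = 1.667 × (3.242/0.77)².
n₁ = 1.667 × 17.73 = 29.5.
Round up: n₁ = 30, giving n₂ = 1.5 × 30 = 45.

n₁ = 30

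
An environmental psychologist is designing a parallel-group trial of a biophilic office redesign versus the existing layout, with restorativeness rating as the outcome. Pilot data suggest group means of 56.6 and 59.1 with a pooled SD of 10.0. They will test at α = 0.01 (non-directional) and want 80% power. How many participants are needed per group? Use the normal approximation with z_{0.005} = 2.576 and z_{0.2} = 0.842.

n = 374 per group

Cohen's d = |M₁ − M₂| / SD_pooled = |56.6 − 59.1| / 10.0 = 2.5 / 10.0 = 0.250.
For two independent groups with equal n: n = 2·((z_{α/2} + z_β) / d)².
z_{α/2} + z_β = 2.576 + 0.842 = 3.418.
n = 2 × (3.418 / 0.250)² = 2 × 13.672² = 2 × 186.92 = 373.8.
Round up to the next whole participant.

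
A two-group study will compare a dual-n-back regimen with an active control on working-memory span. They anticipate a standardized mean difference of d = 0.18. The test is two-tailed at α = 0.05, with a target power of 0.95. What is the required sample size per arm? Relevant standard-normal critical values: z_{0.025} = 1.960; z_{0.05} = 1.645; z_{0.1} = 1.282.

n = 803 per group

For two independent groups with equal n: n = 2·((z_{α/2} + z_β) / d)².
z_{α/2} + z_β = 1.960 + 1.645 = 3.605.
n = 2 × (3.605 / 0.18)² = 2 × 20.028² = 2 × 401.11 = 802.2.
Round up to the next whole participant.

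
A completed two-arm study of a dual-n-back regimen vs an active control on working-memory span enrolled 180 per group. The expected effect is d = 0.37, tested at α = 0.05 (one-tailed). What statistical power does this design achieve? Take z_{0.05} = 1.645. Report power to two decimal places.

power ≈ 0.97

For two equal groups, power = Φ(d·√(n/2) − z_{α}).
d·√(n/2) = 0.37 × √(180/2) = 0.37 × 9.487 = 3.510.
z_β = 3.510 − 1.645 = 1.865.
Power = Φ(1.865) = 0.969.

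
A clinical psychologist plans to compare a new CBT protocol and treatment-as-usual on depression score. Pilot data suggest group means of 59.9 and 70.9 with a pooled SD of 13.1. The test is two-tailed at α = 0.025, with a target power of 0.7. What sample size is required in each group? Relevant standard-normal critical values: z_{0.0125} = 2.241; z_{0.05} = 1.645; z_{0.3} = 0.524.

n = 22 per group

Cohen's d = |M₁ − M₂| / SD_pooled = |59.9 − 70.9| / 13.1 = 11.0 / 13.1 = 0.840.
For two independent groups with equal n: n = 2·((z_{α/2} + z_β) / d)².
z_{α/2} + z_β = 2.241 + 0.524 = 2.765.
n = 2 × (2.765 / 0.840)² = 2 × 3.292² = 2 × 10.84 = 21.7.
Round up to the next whole participant.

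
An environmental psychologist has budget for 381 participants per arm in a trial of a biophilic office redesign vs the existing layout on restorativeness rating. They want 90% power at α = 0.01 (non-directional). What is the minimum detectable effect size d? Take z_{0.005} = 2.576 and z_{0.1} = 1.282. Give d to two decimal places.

d_min ≈ 0.28

For two independent groups of n = 381 each: d_min = (z_{α/2} + z_β)·√(2/n).
z-sum = 2.576 + 1.282 = 3.858.
d_min = 3.858 × √(2/381) = 3.858 × 0.0725 = 0.280.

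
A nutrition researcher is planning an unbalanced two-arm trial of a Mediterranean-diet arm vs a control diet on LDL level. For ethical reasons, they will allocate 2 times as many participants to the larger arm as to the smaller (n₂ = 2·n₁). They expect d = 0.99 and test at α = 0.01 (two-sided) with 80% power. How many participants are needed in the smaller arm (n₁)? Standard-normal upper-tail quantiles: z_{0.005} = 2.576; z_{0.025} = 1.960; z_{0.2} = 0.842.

With allocation ratio k = n₂/n₁ = 2, Var(x̄₁−x̄₂) = σ²(1/n₁ + 1/(k·n₁)) = σ²·(k+1)/(k·n₁).
So n₁ = (1 + 1/k)·((z_{α/2} + z_β)/d)² = 1.500 × (3.418/0.99)².
n₁ = 1.500 × 11.92 = 17.9.
Round up: n₁ = 18, giving n₂ = 2 × 18 = 36.

n₁ = 18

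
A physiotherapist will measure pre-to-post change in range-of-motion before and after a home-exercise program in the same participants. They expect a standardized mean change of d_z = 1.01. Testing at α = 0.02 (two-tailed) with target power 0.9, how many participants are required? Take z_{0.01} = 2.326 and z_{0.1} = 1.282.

For a paired (one-sample on differences) test: n = ((z_{α/2} + z_β) / d)².
z_{α/2} + z_β = 2.326 + 1.282 = 3.608.
n = (3.608 / 1.01)² = 3.572² = 12.76.
Round up.

n = 13 pairs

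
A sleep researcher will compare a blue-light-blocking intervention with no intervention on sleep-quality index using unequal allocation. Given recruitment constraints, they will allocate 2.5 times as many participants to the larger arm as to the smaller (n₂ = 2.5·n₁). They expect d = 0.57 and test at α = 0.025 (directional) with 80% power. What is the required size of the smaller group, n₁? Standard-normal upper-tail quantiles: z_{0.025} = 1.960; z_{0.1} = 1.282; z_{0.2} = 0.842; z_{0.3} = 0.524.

With allocation ratio k = n₂/n₁ = 2.5, Var(x̄₁−x̄₂) = σ²(1/n₁ + 1/(k·n₁)) = σ²·(k+1)/(k·n₁).
So n₁ = (1 + 1/k)·((z_{α} + z_β)/d)² = 1.400 × (2.802/0.57)².
n₁ = 1.400 × 24.16 = 33.8.
Round up: n₁ = 34, giving n₂ = 2.5 × 34 = 85.

n₁ = 34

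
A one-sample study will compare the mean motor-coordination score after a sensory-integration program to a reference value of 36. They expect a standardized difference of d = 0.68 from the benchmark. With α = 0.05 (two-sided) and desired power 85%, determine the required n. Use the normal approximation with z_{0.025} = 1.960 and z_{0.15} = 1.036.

For a one-sample test: n = ((z_{α/2} + z_β) / d)².
z_{α/2} + z_β = 1.960 + 1.036 = 2.996.
n = (2.996 / 0.68)² = 4.406² = 19.41.
Round up.

n = 20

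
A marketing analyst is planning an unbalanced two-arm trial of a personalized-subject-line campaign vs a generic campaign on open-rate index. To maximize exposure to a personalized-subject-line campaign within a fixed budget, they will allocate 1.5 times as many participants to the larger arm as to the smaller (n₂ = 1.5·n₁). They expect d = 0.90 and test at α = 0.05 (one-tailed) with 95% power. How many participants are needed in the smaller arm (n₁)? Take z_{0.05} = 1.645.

With allocation ratio k = n₂/n₁ = 1.5, Var(x̄₁−x̄₂) = σ²(1/n₁ + 1/(k·n₁)) = σ²·(k+1)/(k·n₁).
So n₁ = (1 + 1/k)·((z_{α} + z_β)/d)² = 1.667 × (3.290/0.90)².
n₁ = 1.667 × 13.36 = 22.3.
Round up: n₁ = 23, giving n₂ = ⌈1.5 × 23⌉ = ⌈34.5⌉ = 35.

n₁ = 23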